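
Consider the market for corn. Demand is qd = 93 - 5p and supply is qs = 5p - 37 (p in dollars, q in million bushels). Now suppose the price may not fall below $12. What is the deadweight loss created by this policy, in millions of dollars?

Equilibrium: 93 - 5p = 5p - 37, so 130 = 10p and p* = 13, q* = 28.
Since 12 is below p* = 13, the floor does not bind and the free-market outcome prevails.
Since the control does not bind, no trades are prevented and deadweight loss is zero.

0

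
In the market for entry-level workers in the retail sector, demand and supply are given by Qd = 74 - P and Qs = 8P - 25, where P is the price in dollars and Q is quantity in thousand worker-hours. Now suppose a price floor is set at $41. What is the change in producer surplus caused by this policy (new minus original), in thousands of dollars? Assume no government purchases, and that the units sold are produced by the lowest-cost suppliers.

Equilibrium: 74 - P = 8P - 25, so 99 = 9P and P* = 11, Q* = 63.
The floor of 41 is above the equilibrium price 11, so it binds.
At P = 41: Qd = 74 - 41 = 33 and Qs = 8·41 - 25 = 303.
Producer surplus without the control is ½ · (11 - 3.125) · 63 = 248.0625.
With the floor, 33 units are sold at 41. The supply price at Q = 33 is 7.25, so PS = ½ · [(41 - 3.125) + (41 - 7.25)] · 33 = 1181.8125.
Change in producer surplus = 1181.8125 - 248.0625 = 933.75.

933.75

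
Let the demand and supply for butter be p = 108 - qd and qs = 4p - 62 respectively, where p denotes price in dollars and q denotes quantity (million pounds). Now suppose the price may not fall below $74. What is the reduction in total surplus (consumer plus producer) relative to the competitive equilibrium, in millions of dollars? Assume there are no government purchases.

1000

Rearranging demand gives qd = 108 - p. Equilibrium: 108 - p = 4p - 62, so 170 = 5p and p* = 34, q* = 74.
Since 74 > 34, the floor is binding.
At p = 74: qd = 108 - 74 = 34 and qs = 4·74 - 62 = 234.
Quantity traded falls to 34. At q = 34 the demand price is 108 - 34 = 74 and the supply price is (62 + 34)/4 = 24.
Deadweight loss = ½ · (74 - 24) · (74 - 34) = ½ · 50 · 40 = 1000.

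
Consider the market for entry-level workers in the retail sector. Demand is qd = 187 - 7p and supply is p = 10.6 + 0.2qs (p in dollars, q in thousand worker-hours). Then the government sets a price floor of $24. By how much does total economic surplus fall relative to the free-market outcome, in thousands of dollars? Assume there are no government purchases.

Rearranging supply gives qs = 5p - 53. In a free market, 187 - 7p = 5p - 53 gives the equilibrium p* = 20, q* = 47.
The floor of 24 is above the equilibrium price 20, so it binds.
At p = 24: qd = 187 - 7·24 = 19 and qs = 5·24 - 53 = 67.
Quantity traded falls to 19. At q = 19 the demand price is (187 - 19)/7 = 24 and the supply price is (53 + 19)/5 = 14.4.
Deadweight loss = ½ · (24 - 14.4) · (47 - 19) = ½ · 9.6 · 28 = 134.4.

134.4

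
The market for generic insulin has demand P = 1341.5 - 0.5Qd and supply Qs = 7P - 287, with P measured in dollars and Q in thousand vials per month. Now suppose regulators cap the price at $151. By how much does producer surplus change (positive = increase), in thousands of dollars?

Rearranging demand gives Qd = 2683 - 2P. In a free market, 2683 - 2P = 7P - 287 gives the equilibrium P* = 330, Q* = 2023.
The ceiling of 151 is below the equilibrium price 330, so it binds.
At P = 151: Qd = 2683 - 2·151 = 2381 and Qs = 7·151 - 287 = 770.
Producer surplus without the control is ½ · (330 - 41) · 2023 = 292323.5.
With the ceiling, producers sell 770 units at 151, so PS = ½ · (151 - 41) · 770 = 42350.
Change in producer surplus = 42350 - 292323.5 = -249973.5.

-249973.5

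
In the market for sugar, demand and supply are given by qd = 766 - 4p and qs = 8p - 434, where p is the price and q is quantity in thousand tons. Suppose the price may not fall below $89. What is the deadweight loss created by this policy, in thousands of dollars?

In a free market, 766 - 4p = 8p - 434 gives the equilibrium p* = 100, q* = 366.
Since 89 is below p* = 100, the floor does not bind and the free-market outcome prevails.
Since the control does not bind, no trades are prevented and deadweight loss is zero.

0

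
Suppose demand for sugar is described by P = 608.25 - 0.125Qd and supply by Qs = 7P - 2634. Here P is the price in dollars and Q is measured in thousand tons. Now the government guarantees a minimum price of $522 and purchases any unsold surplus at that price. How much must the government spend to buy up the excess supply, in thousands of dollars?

172260

Rearranging demand gives Qd = 4866 - 8P. Setting quantity demanded equal to quantity supplied, 4866 - 8P = 7P - 2634, gives P* = 500 and Q* = 866.
The floor of 522 is above the equilibrium price 500, so it binds.
At P = 522: Qd = 4866 - 8·522 = 690 and Qs = 7·522 - 2634 = 1020.
Surplus = Qs - Qd = 330.
Government expenditure = surplus × support price = 330 × 522 = 172260.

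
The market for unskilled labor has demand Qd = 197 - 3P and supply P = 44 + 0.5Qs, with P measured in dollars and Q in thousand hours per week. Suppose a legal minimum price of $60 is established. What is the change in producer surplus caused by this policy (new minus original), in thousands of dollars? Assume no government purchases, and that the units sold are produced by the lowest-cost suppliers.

30.75

Rearranging supply gives Qs = 2P - 88. Setting quantity demanded equal to quantity supplied, 197 - 3P = 2P - 88, gives P* = 57 and Q* = 26.
Because the floor (60) lies above the market-clearing price, it is binding.
At P = 60: Qd = 197 - 3·60 = 17 and Qs = 2·60 - 88 = 32.
Producer surplus without the control is ½ · (57 - 44) · 26 = 169.
With the floor, 17 units are sold at 60. The supply price at Q = 17 is 52.5, so PS = ½ · [(60 - 44) + (60 - 52.5)] · 17 = 199.75.
Change in producer surplus = 199.75 - 169 = 30.75.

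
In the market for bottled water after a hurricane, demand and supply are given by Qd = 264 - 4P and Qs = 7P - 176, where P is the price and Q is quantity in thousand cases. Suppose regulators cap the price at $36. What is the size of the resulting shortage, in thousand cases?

Without the control the market clears where 264 - 4P = 7P - 176, i.e. P* = 40 and Q* = 104.
Because the ceiling (36) lies below the market-clearing price, it is binding.
At P = 36: Qd = 264 - 4·36 = 120 and Qs = 7·36 - 176 = 76.
Shortage = Qd - Qs = 120 - 76 = 44.

44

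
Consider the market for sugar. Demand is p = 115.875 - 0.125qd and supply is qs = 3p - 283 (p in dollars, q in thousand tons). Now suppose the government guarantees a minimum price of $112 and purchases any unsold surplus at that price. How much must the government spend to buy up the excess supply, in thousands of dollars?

2464

Rearranging demand gives qd = 927 - 8p. Equilibrium: 927 - 8p = 3p - 283, so 1210 = 11p and p* = 110, q* = 47.
Since 112 > 110, the floor is binding.
At p = 112: qd = 927 - 8·112 = 31 and qs = 3·112 - 283 = 53.
Surplus = qs - qd = 22.
Government expenditure = surplus × support price = 22 × 112 = 2464.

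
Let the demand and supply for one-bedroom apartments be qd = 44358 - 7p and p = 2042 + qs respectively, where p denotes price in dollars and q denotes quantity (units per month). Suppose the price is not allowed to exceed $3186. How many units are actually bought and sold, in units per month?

Rearranging supply gives qs = p - 2042. In a free market, 44358 - 7p = p - 2042 gives the equilibrium p* = 5800, q* = 3758.
Because the ceiling (3186) lies below the market-clearing price, it is binding.
At p = 3186: qd = 44358 - 7·3186 = 22056 and qs = 3186 - 2042 = 1144.
The quantity actually transacted is the short side, supply: 1144.

1144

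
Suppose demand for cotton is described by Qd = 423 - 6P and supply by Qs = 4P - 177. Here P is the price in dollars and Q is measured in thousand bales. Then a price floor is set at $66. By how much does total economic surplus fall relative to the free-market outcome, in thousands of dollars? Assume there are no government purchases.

Equilibrium: 423 - 6P = 4P - 177, so 600 = 10P and P* = 60, Q* = 63.
The floor of 66 is above the equilibrium price 60, so it binds.
At P = 66: Qd = 423 - 6·66 = 27 and Qs = 4·66 - 177 = 87.
Quantity traded falls to 27. At Q = 27 the demand price is (423 - 27)/6 = 66 and the supply price is (177 + 27)/4 = 51.
Deadweight loss = ½ · (66 - 51) · (63 - 27) = ½ · 15 · 36 = 270.

270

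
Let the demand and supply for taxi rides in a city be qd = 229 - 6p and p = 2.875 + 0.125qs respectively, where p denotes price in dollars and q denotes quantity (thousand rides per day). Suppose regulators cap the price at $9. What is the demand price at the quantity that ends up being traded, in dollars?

30

Rearranging supply gives qs = 8p - 23. Without the control the market clears where 229 - 6p = 8p - 23, i.e. p* = 18 and q* = 121.
Since 9 < 18, the ceiling is binding.
At p = 9: qd = 229 - 6·9 = 175 and qs = 8·9 - 23 = 49.
Only 49 units reach the market. On the demand curve, the marginal buyer's willingness to pay at q = 49 is (229 - 49)/6 = 30.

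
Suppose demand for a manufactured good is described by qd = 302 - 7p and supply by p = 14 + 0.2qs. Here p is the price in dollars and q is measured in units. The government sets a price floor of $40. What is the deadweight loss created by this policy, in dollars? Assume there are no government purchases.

680.4

Rearranging supply gives qs = 5p - 70. In a free market, 302 - 7p = 5p - 70 gives the equilibrium p* = 31, q* = 85.
Because the floor (40) lies above the market-clearing price, it is binding.
At p = 40: qd = 302 - 7·40 = 22 and qs = 5·40 - 70 = 130.
Quantity traded falls to 22. At q = 22 the demand price is (302 - 22)/7 = 40 and the supply price is (70 + 22)/5 = 18.4.
Deadweight loss = ½ · (40 - 18.4) · (85 - 22) = ½ · 21.6 · 63 = 680.4.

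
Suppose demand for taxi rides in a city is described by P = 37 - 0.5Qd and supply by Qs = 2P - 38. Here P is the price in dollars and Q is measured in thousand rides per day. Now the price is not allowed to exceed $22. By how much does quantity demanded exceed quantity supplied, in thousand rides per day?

24

Rearranging demand gives Qd = 74 - 2P. Equilibrium: 74 - 2P = 2P - 38, so 112 = 4P and P* = 28, Q* = 18.
Because the ceiling (22) lies below the market-clearing price, it is binding.
At P = 22: Qd = 74 - 2·22 = 30 and Qs = 2·22 - 38 = 6.
Shortage = Qd - Qs = 30 - 6 = 24.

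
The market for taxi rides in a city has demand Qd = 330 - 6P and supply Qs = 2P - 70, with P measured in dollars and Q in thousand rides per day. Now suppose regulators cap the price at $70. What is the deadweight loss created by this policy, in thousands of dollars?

0

In a free market, 330 - 6P = 2P - 70 gives the equilibrium P* = 50, Q* = 30.
Since 70 is above P* = 50, the ceiling does not bind and the free-market outcome prevails.
Since the control does not bind, no trades are prevented and deadweight loss is zero.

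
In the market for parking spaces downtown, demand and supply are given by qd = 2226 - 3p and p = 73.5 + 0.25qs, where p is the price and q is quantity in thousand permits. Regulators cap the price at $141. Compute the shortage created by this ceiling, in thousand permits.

1533

Rearranging supply gives qs = 4p - 294. In a free market, 2226 - 3p = 4p - 294 gives the equilibrium p* = 360, q* = 1146.
The ceiling of 141 is below the equilibrium price 360, so it binds.
At p = 141: qd = 2226 - 3·141 = 1803 and qs = 4·141 - 294 = 270.
Shortage = qd - qs = 1803 - 270 = 1533.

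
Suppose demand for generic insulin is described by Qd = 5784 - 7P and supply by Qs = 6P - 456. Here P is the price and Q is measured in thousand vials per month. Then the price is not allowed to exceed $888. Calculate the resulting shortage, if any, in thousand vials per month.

0

Equilibrium: 5784 - 7P = 6P - 456, so 6240 = 13P and P* = 480, Q* = 2424.
Since 888 is above P* = 480, the ceiling does not bind and the free-market outcome prevails.
Since the control does not bind, there is no shortage.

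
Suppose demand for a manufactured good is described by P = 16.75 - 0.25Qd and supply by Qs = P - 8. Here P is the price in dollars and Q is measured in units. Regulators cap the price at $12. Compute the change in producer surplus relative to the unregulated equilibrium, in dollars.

-16.5

Rearranging demand gives Qd = 67 - 4P. In a free market, 67 - 4P = P - 8 gives the equilibrium P* = 15, Q* = 7.
Since 12 < 15, the ceiling is binding.
At P = 12: Qd = 67 - 4·12 = 19 and Qs = 12 - 8 = 4.
Producer surplus without the control is ½ · (15 - 8) · 7 = 24.5.
With the ceiling, producers sell 4 units at 12, so PS = ½ · (12 - 8) · 4 = 8.
Change in producer surplus = 8 - 24.5 = -16.5.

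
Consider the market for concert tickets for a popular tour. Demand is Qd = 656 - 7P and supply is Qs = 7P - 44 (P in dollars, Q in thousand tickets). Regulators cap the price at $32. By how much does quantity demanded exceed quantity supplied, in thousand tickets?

Equilibrium: 656 - 7P = 7P - 44, so 700 = 14P and P* = 50, Q* = 306.
Since 32 < 50, the ceiling is binding.
At P = 32: Qd = 656 - 7·32 = 432 and Qs = 7·32 - 44 = 180.
Shortage = Qd - Qs = 432 - 180 = 252.

252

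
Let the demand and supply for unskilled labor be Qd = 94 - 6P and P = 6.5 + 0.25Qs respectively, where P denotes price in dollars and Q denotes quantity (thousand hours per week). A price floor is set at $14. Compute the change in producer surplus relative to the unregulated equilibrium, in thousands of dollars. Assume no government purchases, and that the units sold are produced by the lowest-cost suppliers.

Rearranging supply gives Qs = 4P - 26. Equilibrium: 94 - 6P = 4P - 26, so 120 = 10P and P* = 12, Q* = 22.
Because the floor (14) lies above the market-clearing price, it is binding.
At P = 14: Qd = 94 - 6·14 = 10 and Qs = 4·14 - 26 = 30.
Producer surplus without the control is ½ · (12 - 6.5) · 22 = 60.5.
With the floor, 10 units are sold at 14. The supply price at Q = 10 is 9, so PS = ½ · [(14 - 6.5) + (14 - 9)] · 10 = 62.5.
Change in producer surplus = 62.5 - 60.5 = 2.

2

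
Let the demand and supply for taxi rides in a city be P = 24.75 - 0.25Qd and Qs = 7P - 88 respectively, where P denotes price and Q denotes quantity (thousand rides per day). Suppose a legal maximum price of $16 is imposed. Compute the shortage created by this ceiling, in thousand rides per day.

11

Rearranging demand gives Qd = 99 - 4P. Equilibrium: 99 - 4P = 7P - 88, so 187 = 11P and P* = 17, Q* = 31.
The ceiling of 16 is below the equilibrium price 17, so it binds.
At P = 16: Qd = 99 - 4·16 = 35 and Qs = 7·16 - 88 = 24.
Shortage = Qd - Qs = 35 - 24 = 11.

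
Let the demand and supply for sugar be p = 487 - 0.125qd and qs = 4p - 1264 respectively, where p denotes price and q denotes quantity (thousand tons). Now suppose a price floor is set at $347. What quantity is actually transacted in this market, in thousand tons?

Rearranging demand gives qd = 3896 - 8p. Without the control the market clears where 3896 - 8p = 4p - 1264, i.e. p* = 430 and q* = 456.
The floor of 347 is below the equilibrium price 430, so it is not binding; the market clears at p* = 430, q* = 456.

456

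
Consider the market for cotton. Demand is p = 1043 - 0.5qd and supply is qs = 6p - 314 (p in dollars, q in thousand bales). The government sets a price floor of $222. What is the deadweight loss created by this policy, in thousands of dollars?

0

Rearranging demand gives qd = 2086 - 2p. Setting quantity demanded equal to quantity supplied, 2086 - 2p = 6p - 314, gives p* = 300 and q* = 1486.
The floor of 222 is below the equilibrium price 300, so it is not binding; the market clears at p* = 300, q* = 1486.
Since the control does not bind, no trades are prevented and deadweight loss is zero.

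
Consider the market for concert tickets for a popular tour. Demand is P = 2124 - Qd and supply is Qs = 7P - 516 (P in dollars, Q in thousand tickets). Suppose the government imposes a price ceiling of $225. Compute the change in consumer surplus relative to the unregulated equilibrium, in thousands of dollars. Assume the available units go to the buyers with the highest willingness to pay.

Rearranging demand gives Qd = 2124 - P. Setting quantity demanded equal to quantity supplied, 2124 - P = 7P - 516, gives P* = 330 and Q* = 1794.
Since 225 < 330, the ceiling is binding.
At P = 225: Qd = 2124 - 225 = 1899 and Qs = 7·225 - 516 = 1059.
Consumer surplus without the control is ½ · (2124 - 330) · 1794 = 1609218.
With the ceiling, 1059 units are sold at 225 (assume they go to the highest-value buyers). The demand price at Q = 1059 is 1065, so CS = ½ · [(2124 - 225) + (1065 - 225)] · 1059 = 1450300.5.
Change in consumer surplus = 1450300.5 - 1609218 = -158917.5.

-158917.5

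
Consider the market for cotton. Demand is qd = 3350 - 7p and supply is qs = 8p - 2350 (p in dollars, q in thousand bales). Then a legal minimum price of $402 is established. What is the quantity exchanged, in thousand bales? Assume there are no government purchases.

Equilibrium: 3350 - 7p = 8p - 2350, so 5700 = 15p and p* = 380, q* = 690.
Since 402 > 380, the floor is binding.
At p = 402: qd = 3350 - 7·402 = 536 and qs = 8·402 - 2350 = 866.
The quantity actually transacted is the short side, demand: 536.

536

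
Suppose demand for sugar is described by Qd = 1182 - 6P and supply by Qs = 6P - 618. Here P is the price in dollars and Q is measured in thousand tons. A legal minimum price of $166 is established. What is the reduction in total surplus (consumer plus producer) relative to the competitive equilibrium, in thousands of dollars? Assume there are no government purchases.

1536

Without the control the market clears where 1182 - 6P = 6P - 618, i.e. P* = 150 and Q* = 282.
Since 166 > 150, the floor is binding.
At P = 166: Qd = 1182 - 6·166 = 186 and Qs = 6·166 - 618 = 378.
Quantity traded falls to 186. At Q = 186 the demand price is (1182 - 186)/6 = 166 and the supply price is (618 + 186)/6 = 134.
Deadweight loss = ½ · (166 - 134) · (282 - 186) = ½ · 32 · 96 = 1536.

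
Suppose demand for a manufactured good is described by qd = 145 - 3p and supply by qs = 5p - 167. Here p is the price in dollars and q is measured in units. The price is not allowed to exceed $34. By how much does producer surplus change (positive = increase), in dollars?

-77.5

Setting quantity demanded equal to quantity supplied, 145 - 3p = 5p - 167, gives p* = 39 and q* = 28.
The ceiling of 34 is below the equilibrium price 39, so it binds.
At p = 34: qd = 145 - 3·34 = 43 and qs = 5·34 - 167 = 3.
Producer surplus without the control is ½ · (39 - 33.4) · 28 = 78.4.
With the ceiling, producers sell 3 units at 34, so PS = ½ · (34 - 33.4) · 3 = 0.9.
Change in producer surplus = 0.9 - 78.4 = -77.5.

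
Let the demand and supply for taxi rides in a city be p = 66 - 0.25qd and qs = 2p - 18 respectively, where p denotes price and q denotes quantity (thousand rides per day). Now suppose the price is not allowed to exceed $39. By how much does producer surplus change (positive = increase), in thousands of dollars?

-544

Rearranging demand gives qd = 264 - 4p. In a free market, 264 - 4p = 2p - 18 gives the equilibrium p* = 47, q* = 76.
The ceiling of 39 is below the equilibrium price 47, so it binds.
At p = 39: qd = 264 - 4·39 = 108 and qs = 2·39 - 18 = 60.
Producer surplus without the control is ½ · (47 - 9) · 76 = 1444.
With the ceiling, producers sell 60 units at 39, so PS = ½ · (39 - 9) · 60 = 900.
Change in producer surplus = 900 - 1444 = -544.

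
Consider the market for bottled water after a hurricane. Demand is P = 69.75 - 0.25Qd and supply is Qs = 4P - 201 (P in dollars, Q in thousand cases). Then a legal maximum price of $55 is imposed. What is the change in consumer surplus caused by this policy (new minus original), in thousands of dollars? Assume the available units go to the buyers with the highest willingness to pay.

Rearranging demand gives Qd = 279 - 4P. Setting quantity demanded equal to quantity supplied, 279 - 4P = 4P - 201, gives P* = 60 and Q* = 39.
The ceiling of 55 is below the equilibrium price 60, so it binds.
At P = 55: Qd = 279 - 4·55 = 59 and Qs = 4·55 - 201 = 19.
Consumer surplus without the control is ½ · (69.75 - 60) · 39 = 190.125.
With the ceiling, 19 units are sold at 55 (assume they go to the highest-value buyers). The demand price at Q = 19 is 65, so CS = ½ · [(69.75 - 55) + (65 - 55)] · 19 = 235.125.
Change in consumer surplus = 235.125 - 190.125 = 45.

45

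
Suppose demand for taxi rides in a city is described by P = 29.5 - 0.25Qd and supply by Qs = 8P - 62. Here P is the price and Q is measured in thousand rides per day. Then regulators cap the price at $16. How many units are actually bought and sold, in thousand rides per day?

Rearranging demand gives Qd = 118 - 4P. Equilibrium: 118 - 4P = 8P - 62, so 180 = 12P and P* = 15, Q* = 58.
Since 16 is above P* = 15, the ceiling does not bind and the free-market outcome prevails.

58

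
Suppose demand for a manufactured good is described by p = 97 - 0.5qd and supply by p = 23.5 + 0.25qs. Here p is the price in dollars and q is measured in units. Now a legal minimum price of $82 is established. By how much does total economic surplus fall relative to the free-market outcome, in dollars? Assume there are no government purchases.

Rearranging demand gives qd = 194 - 2p; rearranging supply gives qs = 4p - 94. Equilibrium: 194 - 2p = 4p - 94, so 288 = 6p and p* = 48, q* = 98.
The floor of 82 is above the equilibrium price 48, so it binds.
At p = 82: qd = 194 - 2·82 = 30 and qs = 4·82 - 94 = 234.
Quantity traded falls to 30. At q = 30 the demand price is (194 - 30)/2 = 82 and the supply price is (94 + 30)/4 = 31.
Deadweight loss = ½ · (82 - 31) · (98 - 30) = ½ · 51 · 68 = 1734.

1734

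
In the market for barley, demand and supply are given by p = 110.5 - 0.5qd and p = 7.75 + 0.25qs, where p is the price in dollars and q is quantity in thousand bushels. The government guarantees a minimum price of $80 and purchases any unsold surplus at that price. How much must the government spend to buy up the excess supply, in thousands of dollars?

Rearranging demand gives qd = 221 - 2p; rearranging supply gives qs = 4p - 31. In a free market, 221 - 2p = 4p - 31 gives the equilibrium p* = 42, q* = 137.
The floor of 80 is above the equilibrium price 42, so it binds.
At p = 80: qd = 221 - 2·80 = 61 and qs = 4·80 - 31 = 289.
Surplus = qs - qd = 228.
Government expenditure = surplus × support price = 228 × 80 = 18240.

18240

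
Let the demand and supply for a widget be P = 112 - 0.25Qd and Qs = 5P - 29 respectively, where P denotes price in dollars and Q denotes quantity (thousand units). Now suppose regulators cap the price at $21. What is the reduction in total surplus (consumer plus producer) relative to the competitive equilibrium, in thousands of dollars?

Rearranging demand gives Qd = 448 - 4P. Without the control the market clears where 448 - 4P = 5P - 29, i.e. P* = 53 and Q* = 236.
Because the ceiling (21) lies below the market-clearing price, it is binding.
At P = 21: Qd = 448 - 4·21 = 364 and Qs = 5·21 - 29 = 76.
Quantity traded falls to 76. At Q = 76 the demand price is (448 - 76)/4 = 93 and the supply price is (29 + 76)/5 = 21.
Deadweight loss = ½ · (93 - 21) · (236 - 76) = ½ · 72 · 160 = 5760.

5760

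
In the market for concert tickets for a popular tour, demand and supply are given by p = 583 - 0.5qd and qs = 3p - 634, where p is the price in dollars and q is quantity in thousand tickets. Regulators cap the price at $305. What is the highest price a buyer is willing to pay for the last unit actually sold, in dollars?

Rearranging demand gives qd = 1166 - 2p. Equilibrium: 1166 - 2p = 3p - 634, so 1800 = 5p and p* = 360, q* = 446.
Since 305 < 360, the ceiling is binding.
At p = 305: qd = 1166 - 2·305 = 556 and qs = 3·305 - 634 = 281.
Only 281 units reach the market. On the demand curve, the marginal buyer's willingness to pay at q = 281 is (1166 - 281)/2 = 442.5.

442.5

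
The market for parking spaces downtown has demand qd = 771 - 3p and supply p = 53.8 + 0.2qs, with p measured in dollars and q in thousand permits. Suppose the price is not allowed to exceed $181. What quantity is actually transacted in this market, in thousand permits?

381

Rearranging supply gives qs = 5p - 269. Equilibrium: 771 - 3p = 5p - 269, so 1040 = 8p and p* = 130, q* = 381.
The ceiling of 181 is above the equilibrium price 130, so it is not binding; the market clears at p* = 130, q* = 381.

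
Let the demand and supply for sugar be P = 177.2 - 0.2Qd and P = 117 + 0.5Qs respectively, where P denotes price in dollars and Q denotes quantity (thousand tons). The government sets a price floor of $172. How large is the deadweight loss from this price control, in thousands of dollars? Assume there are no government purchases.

Rearranging demand gives Qd = 886 - 5P; rearranging supply gives Qs = 2P - 234. Without the control the market clears where 886 - 5P = 2P - 234, i.e. P* = 160 and Q* = 86.
Because the floor (172) lies above the market-clearing price, it is binding.
At P = 172: Qd = 886 - 5·172 = 26 and Qs = 2·172 - 234 = 110.
Quantity traded falls to 26. At Q = 26 the demand price is (886 - 26)/5 = 172 and the supply price is (234 + 26)/2 = 130.
Deadweight loss = ½ · (172 - 130) · (86 - 26) = ½ · 42 · 60 = 1260.

1260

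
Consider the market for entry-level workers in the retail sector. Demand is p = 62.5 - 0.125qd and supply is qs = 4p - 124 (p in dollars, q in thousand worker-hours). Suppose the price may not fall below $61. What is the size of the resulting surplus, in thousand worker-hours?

Rearranging demand gives qd = 500 - 8p. Equilibrium: 500 - 8p = 4p - 124, so 624 = 12p and p* = 52, q* = 84.
Since 61 > 52, the floor is binding.
At p = 61: qd = 500 - 8·61 = 12 and qs = 4·61 - 124 = 120.
Surplus = qs - qd = 120 - 12 = 108.

108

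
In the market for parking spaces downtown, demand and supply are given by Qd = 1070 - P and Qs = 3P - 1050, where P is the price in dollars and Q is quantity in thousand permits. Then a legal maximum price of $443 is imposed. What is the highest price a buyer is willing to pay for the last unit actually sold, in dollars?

In a free market, 1070 - P = 3P - 1050 gives the equilibrium P* = 530, Q* = 540.
Because the ceiling (443) lies below the market-clearing price, it is binding.
At P = 443: Qd = 1070 - 443 = 627 and Qs = 3·443 - 1050 = 279.
Only 279 units reach the market. On the demand curve, the marginal buyer's willingness to pay at Q = 279 is (1070 - 279) = 791.

791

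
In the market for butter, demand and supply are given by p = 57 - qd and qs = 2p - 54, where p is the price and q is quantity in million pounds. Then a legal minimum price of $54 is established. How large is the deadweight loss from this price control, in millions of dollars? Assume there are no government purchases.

216.75

Rearranging demand gives qd = 57 - p. Equilibrium: 57 - p = 2p - 54, so 111 = 3p and p* = 37, q* = 20.
Since 54 > 37, the floor is binding.
At p = 54: qd = 57 - 54 = 3 and qs = 2·54 - 54 = 54.
Quantity traded falls to 3. At q = 3 the demand price is 57 - 3 = 54 and the supply price is (54 + 3)/2 = 28.5.
Deadweight loss = ½ · (54 - 28.5) · (20 - 3) = ½ · 25.5 · 17 = 216.75.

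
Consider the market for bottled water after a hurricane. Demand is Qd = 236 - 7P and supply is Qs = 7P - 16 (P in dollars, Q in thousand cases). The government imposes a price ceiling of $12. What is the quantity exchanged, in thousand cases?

Without the control the market clears where 236 - 7P = 7P - 16, i.e. P* = 18 and Q* = 110.
Because the ceiling (12) lies below the market-clearing price, it is binding.
At P = 12: Qd = 236 - 7·12 = 152 and Qs = 7·12 - 16 = 68.
The quantity actually transacted is the short side, supply: 68.

68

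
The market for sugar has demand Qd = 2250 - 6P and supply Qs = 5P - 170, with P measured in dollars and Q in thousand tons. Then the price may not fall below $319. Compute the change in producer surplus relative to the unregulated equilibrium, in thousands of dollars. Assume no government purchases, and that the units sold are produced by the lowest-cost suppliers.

-2019.6

Setting quantity demanded equal to quantity supplied, 2250 - 6P = 5P - 170, gives P* = 220 and Q* = 930.
The floor of 319 is above the equilibrium price 220, so it binds.
At P = 319: Qd = 2250 - 6·319 = 336 and Qs = 5·319 - 170 = 1425.
Producer surplus without the control is ½ · (220 - 34) · 930 = 86490.
With the floor, 336 units are sold at 319. The supply price at Q = 336 is 101.2, so PS = ½ · [(319 - 34) + (319 - 101.2)] · 336 = 84470.4.
Change in producer surplus = 84470.4 - 86490 = -2019.6.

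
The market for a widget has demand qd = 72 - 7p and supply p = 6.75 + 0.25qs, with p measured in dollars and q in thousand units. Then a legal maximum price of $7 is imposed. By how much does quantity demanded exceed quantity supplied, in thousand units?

Rearranging supply gives qs = 4p - 27. Equilibrium: 72 - 7p = 4p - 27, so 99 = 11p and p* = 9, q* = 9.
Because the ceiling (7) lies below the market-clearing price, it is binding.
At p = 7: qd = 72 - 7·7 = 23 and qs = 4·7 - 27 = 1.
Shortage = qd - qs = 23 - 1 = 22.

22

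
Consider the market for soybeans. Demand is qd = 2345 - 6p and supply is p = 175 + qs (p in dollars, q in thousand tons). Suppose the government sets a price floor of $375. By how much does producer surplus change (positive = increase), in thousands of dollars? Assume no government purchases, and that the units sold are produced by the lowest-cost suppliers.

-2625

Rearranging supply gives qs = p - 175. Without the control the market clears where 2345 - 6p = p - 175, i.e. p* = 360 and q* = 185.
Because the floor (375) lies above the market-clearing price, it is binding.
At p = 375: qd = 2345 - 6·375 = 95 and qs = 375 - 175 = 200.
Producer surplus without the control is ½ · (360 - 175) · 185 = 17112.5.
With the floor, 95 units are sold at 375. The supply price at q = 95 is 270, so PS = ½ · [(375 - 175) + (375 - 270)] · 95 = 14487.5.
Change in producer surplus = 14487.5 - 17112.5 = -2625.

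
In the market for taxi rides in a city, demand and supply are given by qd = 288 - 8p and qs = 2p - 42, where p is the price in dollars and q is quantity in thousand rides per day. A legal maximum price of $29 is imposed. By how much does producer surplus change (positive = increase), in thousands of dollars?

-80

Equilibrium: 288 - 8p = 2p - 42, so 330 = 10p and p* = 33, q* = 24.
Since 29 < 33, the ceiling is binding.
At p = 29: qd = 288 - 8·29 = 56 and qs = 2·29 - 42 = 16.
Producer surplus without the control is ½ · (33 - 21) · 24 = 144.
With the ceiling, producers sell 16 units at 29, so PS = ½ · (29 - 21) · 16 = 64.
Change in producer surplus = 64 - 144 = -80.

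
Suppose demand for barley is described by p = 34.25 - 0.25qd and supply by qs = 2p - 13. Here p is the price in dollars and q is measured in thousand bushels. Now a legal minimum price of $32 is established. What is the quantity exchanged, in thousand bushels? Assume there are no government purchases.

9

Rearranging demand gives qd = 137 - 4p. Equilibrium: 137 - 4p = 2p - 13, so 150 = 6p and p* = 25, q* = 37.
The floor of 32 is above the equilibrium price 25, so it binds.
At p = 32: qd = 137 - 4·32 = 9 and qs = 2·32 - 13 = 51.
The quantity actually transacted is the short side, demand: 9.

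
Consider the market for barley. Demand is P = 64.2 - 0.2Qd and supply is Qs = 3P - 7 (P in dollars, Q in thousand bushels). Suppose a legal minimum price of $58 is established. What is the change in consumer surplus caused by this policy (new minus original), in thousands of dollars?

-1249.5

Rearranging demand gives Qd = 321 - 5P. Without the control the market clears where 321 - 5P = 3P - 7, i.e. P* = 41 and Q* = 116.
Because the floor (58) lies above the market-clearing price, it is binding.
At P = 58: Qd = 321 - 5·58 = 31 and Qs = 3·58 - 7 = 167.
Consumer surplus without the control is ½ · (64.2 - 41) · 116 = 1345.6.
With the floor, consumers buy 31 units at 58, so CS = ½ · (64.2 - 58) · 31 = 96.1.
Change in consumer surplus = 96.1 - 1345.6 = -1249.5.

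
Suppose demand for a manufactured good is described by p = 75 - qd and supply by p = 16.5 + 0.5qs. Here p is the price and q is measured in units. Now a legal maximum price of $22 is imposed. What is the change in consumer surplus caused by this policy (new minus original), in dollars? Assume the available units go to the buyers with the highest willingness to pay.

Rearranging demand gives qd = 75 - p; rearranging supply gives qs = 2p - 33. In a free market, 75 - p = 2p - 33 gives the equilibrium p* = 36, q* = 39.
The ceiling of 22 is below the equilibrium price 36, so it binds.
At p = 22: qd = 75 - 22 = 53 and qs = 2·22 - 33 = 11.
Consumer surplus without the control is ½ · (75 - 36) · 39 = 760.5.
With the ceiling, 11 units are sold at 22 (assume they go to the highest-value buyers). The demand price at q = 11 is 64, so CS = ½ · [(75 - 22) + (64 - 22)] · 11 = 522.5.
Change in consumer surplus = 522.5 - 760.5 = -238.

-238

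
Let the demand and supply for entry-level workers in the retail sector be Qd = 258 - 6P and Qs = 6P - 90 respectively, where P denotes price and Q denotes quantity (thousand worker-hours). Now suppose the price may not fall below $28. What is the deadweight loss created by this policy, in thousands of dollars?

0

Without the control the market clears where 258 - 6P = 6P - 90, i.e. P* = 29 and Q* = 84.
Since 28 is below P* = 29, the floor does not bind and the free-market outcome prevails.
Since the control does not bind, no trades are prevented and deadweight loss is zero.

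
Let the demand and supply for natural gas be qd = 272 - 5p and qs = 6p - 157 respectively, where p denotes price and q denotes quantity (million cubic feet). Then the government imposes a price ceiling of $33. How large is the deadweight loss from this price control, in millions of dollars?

In a free market, 272 - 5p = 6p - 157 gives the equilibrium p* = 39, q* = 77.
The ceiling of 33 is below the equilibrium price 39, so it binds.
At p = 33: qd = 272 - 5·33 = 107 and qs = 6·33 - 157 = 41.
Quantity traded falls to 41. At q = 41 the demand price is (272 - 41)/5 = 46.2 and the supply price is (157 + 41)/6 = 33.
Deadweight loss = ½ · (46.2 - 33) · (77 - 41) = ½ · 13.2 · 36 = 237.6.

237.6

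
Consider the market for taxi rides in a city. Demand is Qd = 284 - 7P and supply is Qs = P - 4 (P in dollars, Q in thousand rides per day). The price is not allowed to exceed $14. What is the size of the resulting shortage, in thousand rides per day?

Setting quantity demanded equal to quantity supplied, 284 - 7P = P - 4, gives P* = 36 and Q* = 32.
Because the ceiling (14) lies below the market-clearing price, it is binding.
At P = 14: Qd = 284 - 7·14 = 186 and Qs = 14 - 4 = 10.
Shortage = Qd - Qs = 186 - 10 = 176.

176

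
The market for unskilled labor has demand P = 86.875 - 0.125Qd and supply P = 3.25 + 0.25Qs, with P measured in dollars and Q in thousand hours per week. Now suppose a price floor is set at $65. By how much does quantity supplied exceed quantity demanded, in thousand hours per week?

Rearranging demand gives Qd = 695 - 8P; rearranging supply gives Qs = 4P - 13. Without the control the market clears where 695 - 8P = 4P - 13, i.e. P* = 59 and Q* = 223.
Because the floor (65) lies above the market-clearing price, it is binding.
At P = 65: Qd = 695 - 8·65 = 175 and Qs = 4·65 - 13 = 247.
Surplus = Qs - Qd = 247 - 175 = 72.

72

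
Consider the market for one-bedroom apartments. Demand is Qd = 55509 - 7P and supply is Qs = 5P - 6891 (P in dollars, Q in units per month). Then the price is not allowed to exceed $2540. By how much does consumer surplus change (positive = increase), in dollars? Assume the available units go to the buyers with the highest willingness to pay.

2816940

In a free market, 55509 - 7P = 5P - 6891 gives the equilibrium P* = 5200, Q* = 19109.
Since 2540 < 5200, the ceiling is binding.
At P = 2540: Qd = 55509 - 7·2540 = 37729 and Qs = 5·2540 - 6891 = 5809.
Consumer surplus without the control is ½ · (55509/7 - 5200) · 19109 = 365153881/14.
With the ceiling, 5809 units are sold at 2540 (assume they go to the highest-value buyers). The demand price at Q = 5809 is 7100, so CS = ½ · [(55509/7 - 2540) + (7100 - 2540)] · 5809 = 404591041/14.
Change in consumer surplus = 404591041/14 - 365153881/14 = 2816940.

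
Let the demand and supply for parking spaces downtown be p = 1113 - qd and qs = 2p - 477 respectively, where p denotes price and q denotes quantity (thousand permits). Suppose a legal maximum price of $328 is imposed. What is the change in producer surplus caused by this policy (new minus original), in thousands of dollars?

Rearranging demand gives qd = 1113 - p. In a free market, 1113 - p = 2p - 477 gives the equilibrium p* = 530, q* = 583.
Because the ceiling (328) lies below the market-clearing price, it is binding.
At p = 328: qd = 1113 - 328 = 785 and qs = 2·328 - 477 = 179.
Producer surplus without the control is ½ · (530 - 238.5) · 583 = 84972.25.
With the ceiling, producers sell 179 units at 328, so PS = ½ · (328 - 238.5) · 179 = 8010.25.
Change in producer surplus = 8010.25 - 84972.25 = -76962.

-76962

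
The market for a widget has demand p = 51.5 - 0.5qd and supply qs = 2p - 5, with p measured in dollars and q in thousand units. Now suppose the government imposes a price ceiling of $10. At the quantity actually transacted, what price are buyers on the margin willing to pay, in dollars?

44

Rearranging demand gives qd = 103 - 2p. In a free market, 103 - 2p = 2p - 5 gives the equilibrium p* = 27, q* = 49.
Because the ceiling (10) lies below the market-clearing price, it is binding.
At p = 10: qd = 103 - 2·10 = 83 and qs = 2·10 - 5 = 15.
Only 15 units reach the market. On the demand curve, the marginal buyer's willingness to pay at q = 15 is (103 - 15)/2 = 44.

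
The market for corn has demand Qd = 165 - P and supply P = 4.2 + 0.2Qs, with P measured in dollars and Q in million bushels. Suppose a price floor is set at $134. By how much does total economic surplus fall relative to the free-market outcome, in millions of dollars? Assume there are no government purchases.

6365.4

Rearranging supply gives Qs = 5P - 21. Setting quantity demanded equal to quantity supplied, 165 - P = 5P - 21, gives P* = 31 and Q* = 134.
Because the floor (134) lies above the market-clearing price, it is binding.
At P = 134: Qd = 165 - 134 = 31 and Qs = 5·134 - 21 = 649.
Quantity traded falls to 31. At Q = 31 the demand price is 165 - 31 = 134 and the supply price is (21 + 31)/5 = 10.4.
Deadweight loss = ½ · (134 - 10.4) · (134 - 31) = ½ · 123.6 · 103 = 6365.4.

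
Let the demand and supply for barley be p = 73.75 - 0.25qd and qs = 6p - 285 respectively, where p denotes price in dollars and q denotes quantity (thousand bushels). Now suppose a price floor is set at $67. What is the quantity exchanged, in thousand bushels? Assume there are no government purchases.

Rearranging demand gives qd = 295 - 4p. Setting quantity demanded equal to quantity supplied, 295 - 4p = 6p - 285, gives p* = 58 and q* = 63.
The floor of 67 is above the equilibrium price 58, so it binds.
At p = 67: qd = 295 - 4·67 = 27 and qs = 6·67 - 285 = 117.
The quantity actually transacted is the short side, demand: 27.

27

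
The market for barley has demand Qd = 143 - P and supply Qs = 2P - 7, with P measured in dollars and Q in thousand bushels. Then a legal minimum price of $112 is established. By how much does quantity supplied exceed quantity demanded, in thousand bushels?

Setting quantity demanded equal to quantity supplied, 143 - P = 2P - 7, gives P* = 50 and Q* = 93.
Since 112 > 50, the floor is binding.
At P = 112: Qd = 143 - 112 = 31 and Qs = 2·112 - 7 = 217.
Surplus = Qs - Qd = 217 - 31 = 186.

186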